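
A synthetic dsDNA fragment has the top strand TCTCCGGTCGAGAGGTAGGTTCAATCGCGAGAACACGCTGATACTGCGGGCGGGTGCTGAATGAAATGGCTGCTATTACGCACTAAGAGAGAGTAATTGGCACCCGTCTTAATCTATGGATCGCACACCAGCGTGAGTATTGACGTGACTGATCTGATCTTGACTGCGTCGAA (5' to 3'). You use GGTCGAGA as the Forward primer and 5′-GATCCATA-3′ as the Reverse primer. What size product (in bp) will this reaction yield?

117 bp

The forward primer matches the template at positions 6–13.
Reverse complement of the reverse primer: TATGGATC. This occurs on the top strand at positions 115–122.
Amplicon spans positions 6–122: 117 bp.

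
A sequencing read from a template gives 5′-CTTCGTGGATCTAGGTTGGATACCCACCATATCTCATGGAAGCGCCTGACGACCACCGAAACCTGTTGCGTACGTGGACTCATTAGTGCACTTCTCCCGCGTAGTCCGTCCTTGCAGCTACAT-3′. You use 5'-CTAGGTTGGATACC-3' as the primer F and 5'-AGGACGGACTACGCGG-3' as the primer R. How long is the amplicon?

Scanning the template, CTAGGTTGGATACC occurs at positions 11–24; this primer anneals to the bottom strand there with its 3' end pointing downstream.
Taking the reverse complement of AGGACGGACTACGCGG gives CCGCGTAGTCCGTCCT, found at positions 97–112 on the template; the primer anneals here to the top strand with its 3' end pointing upstream.
Product length = (reverse-primer end) − (forward-primer start) + 1 = 112 − 11 + 1 = 102 bp.

102 bp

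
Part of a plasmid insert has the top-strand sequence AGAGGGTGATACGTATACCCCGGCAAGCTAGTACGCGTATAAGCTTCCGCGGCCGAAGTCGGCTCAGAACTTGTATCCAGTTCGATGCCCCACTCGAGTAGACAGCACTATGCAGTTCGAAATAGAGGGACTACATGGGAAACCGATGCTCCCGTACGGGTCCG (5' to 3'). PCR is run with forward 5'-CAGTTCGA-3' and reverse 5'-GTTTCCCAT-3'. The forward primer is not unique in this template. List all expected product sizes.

66 bp, 31 bp

The forward primer CAGTTCGA matches the top strand at positions 78–85, 113–120.
The reverse primer's reverse complement is ATGGGAAAC, matching at positions 135–143.
Each forward site pairs with the reverse site to give a product ending at position 143: sizes 66, 31 bp.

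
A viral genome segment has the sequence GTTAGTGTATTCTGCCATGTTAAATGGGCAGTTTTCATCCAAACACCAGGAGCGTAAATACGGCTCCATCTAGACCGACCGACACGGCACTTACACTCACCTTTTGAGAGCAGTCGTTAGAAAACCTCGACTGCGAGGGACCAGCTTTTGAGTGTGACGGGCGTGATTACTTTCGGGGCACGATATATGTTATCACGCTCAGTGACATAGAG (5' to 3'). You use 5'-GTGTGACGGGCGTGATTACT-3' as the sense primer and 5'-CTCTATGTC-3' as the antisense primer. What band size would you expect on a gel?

61 bp

Scanning the template, GTGTGACGGGCGTGATTACT occurs at positions 152–171; this primer anneals to the bottom strand there with its 3' end pointing downstream.
Taking the reverse complement of CTCTATGTC gives GACATAGAG, found at positions 204–212 on the template; the primer anneals here to the top strand with its 3' end pointing upstream.
Product length = (reverse-primer end) − (forward-primer start) + 1 = 212 − 152 + 1 = 61 bp.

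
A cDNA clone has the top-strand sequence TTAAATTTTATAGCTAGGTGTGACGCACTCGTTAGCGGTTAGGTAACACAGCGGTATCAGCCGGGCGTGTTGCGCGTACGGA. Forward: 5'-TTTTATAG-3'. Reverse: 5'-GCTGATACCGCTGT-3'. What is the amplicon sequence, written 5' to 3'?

The forward primer matches the template at positions 6–13.
Reverse complement of the reverse primer: ACAGCGGTATCAGC. This occurs on the top strand at positions 48–61.
The product is the template from position 6 through 61 (56 bp).

5'-TTTTATAGCTAGGTGTGACGCACTCGTTAGCGGTTAGGTAACACAGCGGTATCAGC-3'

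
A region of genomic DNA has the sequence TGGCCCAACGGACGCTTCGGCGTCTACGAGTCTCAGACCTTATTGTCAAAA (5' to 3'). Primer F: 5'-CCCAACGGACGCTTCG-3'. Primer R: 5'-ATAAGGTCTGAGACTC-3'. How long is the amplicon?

40 bp

Scanning the template, CCCAACGGACGCTTCG occurs at positions 4–19; this primer anneals to the bottom strand there with its 3' end pointing downstream.
Taking the reverse complement of ATAAGGTCTGAGACTC gives GAGTCTCAGACCTTAT, found at positions 28–43 on the template; the primer anneals here to the top strand with its 3' end pointing upstream.
Amplicon spans positions 4–43: 40 bp.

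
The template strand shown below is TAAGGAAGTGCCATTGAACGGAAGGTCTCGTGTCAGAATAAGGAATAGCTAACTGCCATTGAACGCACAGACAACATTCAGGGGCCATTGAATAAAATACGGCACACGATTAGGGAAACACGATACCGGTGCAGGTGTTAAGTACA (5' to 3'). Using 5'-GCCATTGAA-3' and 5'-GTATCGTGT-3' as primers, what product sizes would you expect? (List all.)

The forward primer GCCATTGAA matches the top strand at positions 10–18, 55–63, 84–92.
The reverse primer's reverse complement is ACACGATAC, matching at positions 118–126.
Each forward site pairs with the reverse site to give a product ending at position 126: sizes 117, 72, 43 bp.

117 bp, 72 bp, 43 bp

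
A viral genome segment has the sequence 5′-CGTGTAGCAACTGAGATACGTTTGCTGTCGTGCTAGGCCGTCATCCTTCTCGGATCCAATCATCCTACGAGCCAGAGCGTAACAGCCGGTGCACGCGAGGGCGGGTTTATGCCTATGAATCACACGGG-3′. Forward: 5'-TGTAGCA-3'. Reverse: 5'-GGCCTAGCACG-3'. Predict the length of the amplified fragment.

Forward primer TGTAGCA is found on the top strand at positions 3–9.
Taking the reverse complement of GGCCTAGCACG gives CGTGCTAGGCC, found at positions 29–39 on the template; the primer anneals here to the top strand with its 3' end pointing upstream.
Amplicon spans positions 3–39: 37 bp.

37 bp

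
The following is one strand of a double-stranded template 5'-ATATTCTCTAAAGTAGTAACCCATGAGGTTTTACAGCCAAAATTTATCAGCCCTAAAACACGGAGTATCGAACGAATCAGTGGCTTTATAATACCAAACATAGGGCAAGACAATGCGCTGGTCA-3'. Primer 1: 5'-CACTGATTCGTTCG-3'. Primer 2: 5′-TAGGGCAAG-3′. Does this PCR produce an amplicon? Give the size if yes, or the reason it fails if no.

No product — the primers' 3' ends point away from each other.

Primer 1 (CACTGATTCGTTCG) has reverse complement CGAACGAATCAGTG, which matches the top strand at positions 69–82; primer 1 anneals to the top strand there with its 3' end pointing upstream toward position 69.
Primer 2 (TAGGGCAAG) matches the top strand directly at positions 101–109; it anneals to the bottom strand with its 3' end pointing downstream toward position 109.
The 3' ends diverge (primer 1 extends toward position 1, primer 2 toward position 124), so the primers never converge on a shared product.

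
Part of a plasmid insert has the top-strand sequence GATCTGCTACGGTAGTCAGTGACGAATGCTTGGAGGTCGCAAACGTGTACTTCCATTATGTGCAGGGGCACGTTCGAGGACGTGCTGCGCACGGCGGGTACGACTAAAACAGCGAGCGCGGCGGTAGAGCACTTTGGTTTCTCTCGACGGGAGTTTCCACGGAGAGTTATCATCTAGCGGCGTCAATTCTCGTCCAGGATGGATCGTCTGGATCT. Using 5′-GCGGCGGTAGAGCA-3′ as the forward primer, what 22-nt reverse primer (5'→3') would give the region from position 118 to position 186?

The product's 3' end on the top strand is position 186.
The reverse primer anneals to the top strand over positions 165–186, i.e. to AGTTATCATCTAGCGGCGTCAA.
Its sequence written 5'→3' is the reverse complement: TTGACGCCGCTAGATGATAACT.

5'-TTGACGCCGCTAGATGATAACT-3'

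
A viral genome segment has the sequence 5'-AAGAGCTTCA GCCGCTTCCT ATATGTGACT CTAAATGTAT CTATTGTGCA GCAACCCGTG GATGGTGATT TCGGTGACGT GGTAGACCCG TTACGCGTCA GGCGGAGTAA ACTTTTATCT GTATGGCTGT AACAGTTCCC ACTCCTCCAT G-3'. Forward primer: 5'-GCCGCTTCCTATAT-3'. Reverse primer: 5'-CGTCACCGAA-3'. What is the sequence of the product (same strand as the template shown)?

Forward primer GCCGCTTCCTATAT is found on the top strand at positions 11–24.
Reverse complement of the reverse primer: TTCGGTGACG. This occurs on the top strand at positions 70–79.
The product is the template from position 11 through 79 (69 bp).

5'-GCCGCTTCCTATATGTGACTCTAAATGTATCTATTGTGCAGCAACCCGTGGATGGTGATTTCGGTGACG-3'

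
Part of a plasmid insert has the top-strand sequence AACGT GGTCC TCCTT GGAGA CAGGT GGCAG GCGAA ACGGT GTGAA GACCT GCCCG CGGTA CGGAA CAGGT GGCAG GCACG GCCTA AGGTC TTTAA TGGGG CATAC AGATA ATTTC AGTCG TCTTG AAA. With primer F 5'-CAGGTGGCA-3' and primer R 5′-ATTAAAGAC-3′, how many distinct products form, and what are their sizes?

The forward primer CAGGTGGCA matches the top strand at positions 21–29, 66–74.
The reverse primer's reverse complement is GTCTTTAAT, matching at positions 88–96.
Each forward site pairs with the reverse site to give a product ending at position 96: sizes 76, 31 bp.

Two products: 76 bp, 31 bp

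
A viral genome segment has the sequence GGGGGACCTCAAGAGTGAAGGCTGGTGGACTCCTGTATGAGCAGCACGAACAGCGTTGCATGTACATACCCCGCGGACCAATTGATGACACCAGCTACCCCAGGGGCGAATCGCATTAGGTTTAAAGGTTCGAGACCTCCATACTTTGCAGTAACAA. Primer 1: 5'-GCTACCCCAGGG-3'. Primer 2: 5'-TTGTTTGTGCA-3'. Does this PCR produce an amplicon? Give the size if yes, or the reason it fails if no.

No product — primer 2 has no binding site in the template.

Primer 2 (TTGTTTGTGCA) does not match the top strand, and its reverse complement TGCACAAACAA does not match either.
With no annealing site for primer 2, no amplification occurs.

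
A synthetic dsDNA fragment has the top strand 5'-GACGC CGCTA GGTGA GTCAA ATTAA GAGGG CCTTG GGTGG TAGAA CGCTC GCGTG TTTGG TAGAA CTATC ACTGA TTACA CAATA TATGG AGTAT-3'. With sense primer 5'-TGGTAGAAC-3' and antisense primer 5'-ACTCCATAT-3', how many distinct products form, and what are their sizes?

The forward primer TGGTAGAAC matches the top strand at positions 38–46, 58–66.
The reverse primer's reverse complement is ATATGGAGT, matching at positions 85–93.
Each forward site pairs with the reverse site to give a product ending at position 93: sizes 56, 36 bp.

Two products: 56 bp, 36 bp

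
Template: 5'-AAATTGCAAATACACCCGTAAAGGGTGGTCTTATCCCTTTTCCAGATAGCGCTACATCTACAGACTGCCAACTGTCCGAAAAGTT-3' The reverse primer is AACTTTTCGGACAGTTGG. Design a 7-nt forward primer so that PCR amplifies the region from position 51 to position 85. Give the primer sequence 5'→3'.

The reverse primer's reverse complement CCAACTGTCCGAAAAGTT matches the template at positions 68–85; the product starts at position 51.
The forward primer is identical to the top strand over positions 51–57: GCTACAT.

5'-GCTACAT-3'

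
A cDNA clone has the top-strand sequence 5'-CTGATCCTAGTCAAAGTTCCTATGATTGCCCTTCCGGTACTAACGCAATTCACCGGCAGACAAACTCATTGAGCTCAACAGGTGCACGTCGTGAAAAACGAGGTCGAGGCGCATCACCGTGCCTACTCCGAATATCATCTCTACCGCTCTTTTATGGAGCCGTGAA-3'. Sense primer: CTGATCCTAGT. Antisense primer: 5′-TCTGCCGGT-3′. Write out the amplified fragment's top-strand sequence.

The forward primer matches the template at positions 1–11.
Taking the reverse complement of TCTGCCGGT gives ACCGGCAGA, found at positions 52–60 on the template; the primer anneals here to the top strand with its 3' end pointing upstream.
The product is the template from position 1 through 60 (60 bp).

5'-CTGATCCTAGTCAAAGTTCCTATGATTGCCCTTCCGGTACTAACGCAATTCACCGGCAGA-3'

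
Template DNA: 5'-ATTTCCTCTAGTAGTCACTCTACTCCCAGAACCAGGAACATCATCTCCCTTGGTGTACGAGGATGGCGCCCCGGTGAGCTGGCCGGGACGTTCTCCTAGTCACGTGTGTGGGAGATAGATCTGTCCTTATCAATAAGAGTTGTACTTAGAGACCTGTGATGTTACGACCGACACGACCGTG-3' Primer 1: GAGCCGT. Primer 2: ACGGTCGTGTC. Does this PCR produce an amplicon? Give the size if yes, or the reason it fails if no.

No product — primer 1 has no binding site in the template.

Primer 1 (GAGCCGT) does not match the top strand, and its reverse complement ACGGCTC does not match either.
With no annealing site for primer 1, no amplification occurs.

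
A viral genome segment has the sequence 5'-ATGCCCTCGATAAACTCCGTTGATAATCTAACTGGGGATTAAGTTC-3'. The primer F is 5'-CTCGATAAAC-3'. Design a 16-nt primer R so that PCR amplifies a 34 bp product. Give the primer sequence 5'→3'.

5'-ATCCCCAGTTAGATTA-3'

The forward primer binds at positions 6–15, so a 34 bp product ends at position 6 + 34 − 1 = 39.
The reverse primer anneals to the top strand over positions 24–39, i.e. to TAATCTAACTGGGGAT.
Its sequence written 5'→3' is the reverse complement: ATCCCCAGTTAGATTA.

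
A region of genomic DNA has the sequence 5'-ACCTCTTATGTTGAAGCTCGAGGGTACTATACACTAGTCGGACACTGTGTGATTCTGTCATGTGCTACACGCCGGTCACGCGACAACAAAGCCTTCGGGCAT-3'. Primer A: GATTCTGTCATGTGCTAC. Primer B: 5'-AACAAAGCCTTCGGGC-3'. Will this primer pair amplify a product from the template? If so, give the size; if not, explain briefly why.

Primer A (GATTCTGTCATGTGCTAC) matches the top strand at positions 51–68 (3' end points downstream).
Primer B (AACAAAGCCTTCGGGC) also matches the top strand directly, at positions 85–100 — its reverse complement GCCCGAAGGCTTTGTT is not present.
Both primers anneal to the bottom strand with 3' ends pointing the same way, so neither can prime synthesis back toward the other.

No product — both primers anneal to the same strand and extend in the same direction.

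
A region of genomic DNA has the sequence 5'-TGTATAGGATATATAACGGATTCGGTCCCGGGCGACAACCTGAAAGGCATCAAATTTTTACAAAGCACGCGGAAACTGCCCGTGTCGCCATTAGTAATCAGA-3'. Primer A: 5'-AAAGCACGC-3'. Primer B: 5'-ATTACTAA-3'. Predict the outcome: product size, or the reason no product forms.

Primer A (AAAGCACGC) matches the top strand at positions 62–70; it acts as a forward primer.
Primer B's reverse complement is TTAGTAAT, matching the top strand at positions 91–98; it acts as a reverse primer.
The 3' ends face each other across positions 62–98, giving a 37 bp product.

Yes — a 37 bp product.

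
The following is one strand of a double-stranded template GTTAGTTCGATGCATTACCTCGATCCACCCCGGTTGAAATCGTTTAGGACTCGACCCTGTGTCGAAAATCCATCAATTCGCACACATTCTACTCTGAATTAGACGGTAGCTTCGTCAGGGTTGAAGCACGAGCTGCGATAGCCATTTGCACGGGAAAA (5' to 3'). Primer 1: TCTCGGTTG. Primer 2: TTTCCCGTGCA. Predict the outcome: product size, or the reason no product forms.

Primer 1 (TCTCGGTTG) does not match the top strand, and its reverse complement CAACCGAGA does not match either.
With no annealing site for primer 1, no amplification occurs.

No product — primer 1 has no binding site in the template.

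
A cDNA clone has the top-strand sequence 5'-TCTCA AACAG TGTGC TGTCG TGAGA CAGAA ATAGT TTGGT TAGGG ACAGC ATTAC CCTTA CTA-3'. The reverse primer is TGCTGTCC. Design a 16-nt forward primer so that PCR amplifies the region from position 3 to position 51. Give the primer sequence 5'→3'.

The reverse primer's reverse complement GGACAGCA matches the template at positions 44–51; the product starts at position 3.
The forward primer is identical to the top strand over positions 3–18: TCAAACAGTGTGCTGT.

5'-TCAAACAGTGTGCTGT-3'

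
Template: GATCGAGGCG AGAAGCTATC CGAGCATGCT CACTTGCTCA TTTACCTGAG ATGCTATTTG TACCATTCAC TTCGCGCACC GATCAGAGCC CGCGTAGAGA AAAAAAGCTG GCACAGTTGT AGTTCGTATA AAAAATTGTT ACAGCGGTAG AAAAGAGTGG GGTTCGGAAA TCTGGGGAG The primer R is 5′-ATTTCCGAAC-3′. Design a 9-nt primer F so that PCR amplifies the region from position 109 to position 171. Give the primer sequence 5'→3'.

The reverse primer's reverse complement GTTCGGAAAT matches the template at positions 162–171; the product starts at position 109.
The forward primer is identical to the top strand over positions 109–117: TGGCACAGT.

5'-TGGCACAGT-3'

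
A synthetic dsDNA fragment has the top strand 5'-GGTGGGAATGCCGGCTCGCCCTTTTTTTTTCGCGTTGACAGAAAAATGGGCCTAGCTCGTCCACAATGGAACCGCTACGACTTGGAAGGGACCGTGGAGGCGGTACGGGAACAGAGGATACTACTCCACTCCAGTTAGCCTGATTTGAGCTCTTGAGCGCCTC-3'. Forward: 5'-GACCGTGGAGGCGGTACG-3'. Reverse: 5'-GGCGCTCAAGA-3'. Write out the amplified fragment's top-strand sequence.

5'-GACCGTGGAGGCGGTACGGGAACAGAGGATACTACTCCACTCCAGTTAGCCTGATTTGAGCTCTTGAGCGCC-3'

The forward primer matches the template at positions 90–107.
The reverse primer's reverse complement is TCTTGAGCGCC, which matches the template at positions 151–161.
The product is the template from position 90 through 161 (72 bp).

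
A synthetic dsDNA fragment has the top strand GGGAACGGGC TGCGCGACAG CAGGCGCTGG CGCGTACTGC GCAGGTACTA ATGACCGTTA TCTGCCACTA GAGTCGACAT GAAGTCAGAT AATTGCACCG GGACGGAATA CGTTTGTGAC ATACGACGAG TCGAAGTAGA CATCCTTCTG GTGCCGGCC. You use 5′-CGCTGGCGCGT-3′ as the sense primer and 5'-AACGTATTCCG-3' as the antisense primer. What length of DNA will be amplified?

Scanning the template, CGCTGGCGCGT occurs at positions 25–35; this primer anneals to the bottom strand there with its 3' end pointing downstream.
Taking the reverse complement of AACGTATTCCG gives CGGAATACGTT, found at positions 104–114 on the template; the primer anneals here to the top strand with its 3' end pointing upstream.
Product length = (reverse-primer end) − (forward-primer start) + 1 = 114 − 25 + 1 = 90 bp.

90 bp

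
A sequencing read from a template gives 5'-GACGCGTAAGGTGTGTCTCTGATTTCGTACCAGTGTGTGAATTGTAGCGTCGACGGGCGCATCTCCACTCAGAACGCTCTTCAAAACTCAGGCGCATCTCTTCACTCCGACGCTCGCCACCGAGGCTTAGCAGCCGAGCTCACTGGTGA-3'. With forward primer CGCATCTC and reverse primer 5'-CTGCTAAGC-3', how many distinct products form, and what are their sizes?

Two products: 76 bp, 41 bp

The forward primer CGCATCTC matches the top strand at positions 58–65, 93–100.
The reverse primer's reverse complement is GCTTAGCAG, matching at positions 125–133.
Each forward site pairs with the reverse site to give a product ending at position 133: sizes 76, 41 bp.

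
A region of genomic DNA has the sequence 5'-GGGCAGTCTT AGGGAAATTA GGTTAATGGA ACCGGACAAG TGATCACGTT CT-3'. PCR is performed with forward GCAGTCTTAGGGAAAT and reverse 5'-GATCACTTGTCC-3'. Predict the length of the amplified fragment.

43 bp

Forward primer GCAGTCTTAGGGAAAT is found on the top strand at positions 3–18.
Taking the reverse complement of GATCACTTGTCC gives GGACAAGTGATC, found at positions 34–45 on the template; the primer anneals here to the top strand with its 3' end pointing upstream.
Product length = (reverse-primer end) − (forward-primer start) + 1 = 45 − 3 + 1 = 43 bp.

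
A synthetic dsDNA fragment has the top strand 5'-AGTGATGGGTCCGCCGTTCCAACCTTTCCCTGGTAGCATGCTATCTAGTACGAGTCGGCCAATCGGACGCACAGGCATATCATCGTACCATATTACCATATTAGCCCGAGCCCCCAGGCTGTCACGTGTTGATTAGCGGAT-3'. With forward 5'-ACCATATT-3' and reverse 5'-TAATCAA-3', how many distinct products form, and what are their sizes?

The forward primer ACCATATT matches the top strand at positions 87–94, 95–102.
The reverse primer's reverse complement is TTGATTA, matching at positions 129–135.
Each forward site pairs with the reverse site to give a product ending at position 135: sizes 49, 41 bp.

Two products: 49 bp, 41 bp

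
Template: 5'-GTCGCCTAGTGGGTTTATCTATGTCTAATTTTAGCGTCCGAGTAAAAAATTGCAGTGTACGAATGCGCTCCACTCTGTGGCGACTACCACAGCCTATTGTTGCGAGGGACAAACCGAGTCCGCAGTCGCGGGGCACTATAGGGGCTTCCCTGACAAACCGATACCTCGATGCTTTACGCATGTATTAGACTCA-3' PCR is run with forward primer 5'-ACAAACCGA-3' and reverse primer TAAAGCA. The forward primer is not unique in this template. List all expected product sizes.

The forward primer ACAAACCGA matches the top strand at positions 109–117, 153–161.
The reverse primer's reverse complement is TGCTTTA, matching at positions 170–176.
Each forward site pairs with the reverse site to give a product ending at position 176: sizes 68, 24 bp.

68 bp, 24 bp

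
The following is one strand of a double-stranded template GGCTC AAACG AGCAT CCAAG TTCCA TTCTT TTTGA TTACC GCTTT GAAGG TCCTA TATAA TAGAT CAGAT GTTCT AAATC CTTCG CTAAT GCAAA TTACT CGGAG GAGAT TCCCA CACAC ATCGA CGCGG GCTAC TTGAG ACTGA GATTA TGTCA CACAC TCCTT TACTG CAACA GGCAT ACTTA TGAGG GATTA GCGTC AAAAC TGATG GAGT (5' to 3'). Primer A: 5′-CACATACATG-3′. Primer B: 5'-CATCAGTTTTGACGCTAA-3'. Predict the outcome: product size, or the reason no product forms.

No product — primer A has no binding site in the template.

Primer A (CACATACATG) does not match the top strand, and its reverse complement CATGTATGTG does not match either.
With no annealing site for primer A, no amplification occurs.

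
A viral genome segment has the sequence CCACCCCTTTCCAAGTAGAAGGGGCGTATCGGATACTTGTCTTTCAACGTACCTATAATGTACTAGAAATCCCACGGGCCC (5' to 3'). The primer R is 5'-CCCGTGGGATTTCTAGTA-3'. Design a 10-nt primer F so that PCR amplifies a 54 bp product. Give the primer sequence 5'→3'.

5'-CGTATCGGAT-3'

The reverse primer's reverse complement TACTAGAAATCCCACGGG matches the template at positions 61–78, so the product ends at position 78.
A 54 bp product then starts at position 78 − 54 + 1 = 25.
The forward primer is identical to the top strand there: CGTATCGGAT.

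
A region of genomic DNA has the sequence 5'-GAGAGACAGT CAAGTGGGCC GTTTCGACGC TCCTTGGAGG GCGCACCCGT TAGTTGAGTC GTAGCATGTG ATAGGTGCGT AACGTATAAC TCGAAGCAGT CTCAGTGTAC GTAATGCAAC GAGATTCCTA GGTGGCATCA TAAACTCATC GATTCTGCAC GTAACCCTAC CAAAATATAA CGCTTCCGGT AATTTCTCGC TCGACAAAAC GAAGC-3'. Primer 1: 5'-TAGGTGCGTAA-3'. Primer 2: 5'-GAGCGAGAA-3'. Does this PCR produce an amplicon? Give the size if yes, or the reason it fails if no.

Primer 1 (TAGGTGCGTAA) matches the top strand at positions 72–82; it acts as a forward primer.
Primer 2's reverse complement is TTCTCGCTC, matching the top strand at positions 194–202; it acts as a reverse primer.
The 3' ends face each other across positions 72–202, giving a 131 bp product.

Yes — a 131 bp product.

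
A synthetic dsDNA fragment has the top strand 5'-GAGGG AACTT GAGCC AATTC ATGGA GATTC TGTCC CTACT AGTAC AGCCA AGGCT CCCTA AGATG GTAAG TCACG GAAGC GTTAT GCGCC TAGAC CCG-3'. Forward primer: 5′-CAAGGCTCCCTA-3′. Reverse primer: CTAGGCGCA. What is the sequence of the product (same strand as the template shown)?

5'-CAAGGCTCCCTAAGATGGTAAGTCACGGAAGCGTTATGCGCCTAG-3'

Scanning the template, CAAGGCTCCCTA occurs at positions 49–60; this primer anneals to the bottom strand there with its 3' end pointing downstream.
The reverse primer's reverse complement is TGCGCCTAG, which matches the template at positions 85–93.
The product is the template from position 49 through 93 (45 bp).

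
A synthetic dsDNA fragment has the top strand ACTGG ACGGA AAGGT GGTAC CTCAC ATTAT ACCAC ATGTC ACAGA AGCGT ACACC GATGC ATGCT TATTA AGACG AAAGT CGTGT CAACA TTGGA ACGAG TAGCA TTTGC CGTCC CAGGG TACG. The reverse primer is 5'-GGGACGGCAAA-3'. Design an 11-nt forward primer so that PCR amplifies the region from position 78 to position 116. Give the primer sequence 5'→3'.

The reverse primer's reverse complement TTTGCCGTCCC matches the template at positions 106–116; the product starts at position 78.
The forward primer is identical to the top strand over positions 78–88: AGTCGTGTCAA.

5'-AGTCGTGTCAA-3'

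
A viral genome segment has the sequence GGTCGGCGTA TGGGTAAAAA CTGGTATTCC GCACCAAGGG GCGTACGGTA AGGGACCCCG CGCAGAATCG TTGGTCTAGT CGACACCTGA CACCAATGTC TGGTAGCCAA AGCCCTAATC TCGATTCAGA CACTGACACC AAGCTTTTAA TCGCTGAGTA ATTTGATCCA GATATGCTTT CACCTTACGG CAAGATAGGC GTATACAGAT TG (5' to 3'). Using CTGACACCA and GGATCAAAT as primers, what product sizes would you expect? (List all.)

The forward primer CTGACACCA matches the top strand at positions 87–95, 133–141.
The reverse primer's reverse complement is ATTTGATCC, matching at positions 161–169.
Each forward site pairs with the reverse site to give a product ending at position 169: sizes 83, 37 bp.

83 bp, 37 bp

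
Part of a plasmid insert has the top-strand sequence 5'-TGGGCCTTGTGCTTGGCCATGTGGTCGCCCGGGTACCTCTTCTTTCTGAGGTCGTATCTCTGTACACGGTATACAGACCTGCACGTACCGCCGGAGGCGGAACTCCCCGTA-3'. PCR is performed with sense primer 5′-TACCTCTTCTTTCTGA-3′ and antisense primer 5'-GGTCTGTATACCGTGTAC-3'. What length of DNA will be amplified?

The forward primer matches the template at positions 34–49.
Taking the reverse complement of GGTCTGTATACCGTGTAC gives GTACACGGTATACAGACC, found at positions 62–79 on the template; the primer anneals here to the top strand with its 3' end pointing upstream.
Product length = (reverse-primer end) − (forward-primer start) + 1 = 79 − 34 + 1 = 46 bp.

46 bp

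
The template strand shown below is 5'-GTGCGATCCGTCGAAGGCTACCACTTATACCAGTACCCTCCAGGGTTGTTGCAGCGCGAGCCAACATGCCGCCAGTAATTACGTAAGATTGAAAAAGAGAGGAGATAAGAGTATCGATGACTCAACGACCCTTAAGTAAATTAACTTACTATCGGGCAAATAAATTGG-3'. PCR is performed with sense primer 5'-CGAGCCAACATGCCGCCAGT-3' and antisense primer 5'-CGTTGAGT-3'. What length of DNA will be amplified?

71 bp

The forward primer matches the template at positions 57–76.
Reverse complement of the reverse primer: ACTCAACG. This occurs on the top strand at positions 120–127.
Amplicon spans positions 57–127: 71 bp.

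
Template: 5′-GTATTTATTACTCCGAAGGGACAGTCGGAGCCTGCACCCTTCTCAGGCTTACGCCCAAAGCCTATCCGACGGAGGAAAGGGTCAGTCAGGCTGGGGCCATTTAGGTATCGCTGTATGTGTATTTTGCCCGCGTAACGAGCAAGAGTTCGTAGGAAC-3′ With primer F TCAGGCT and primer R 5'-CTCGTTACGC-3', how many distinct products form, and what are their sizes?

The forward primer TCAGGCT matches the top strand at positions 43–49, 86–92.
The reverse primer's reverse complement is GCGTAACGAG, matching at positions 130–139.
Each forward site pairs with the reverse site to give a product ending at position 139: sizes 97, 54 bp.

Two products: 97 bp, 54 bp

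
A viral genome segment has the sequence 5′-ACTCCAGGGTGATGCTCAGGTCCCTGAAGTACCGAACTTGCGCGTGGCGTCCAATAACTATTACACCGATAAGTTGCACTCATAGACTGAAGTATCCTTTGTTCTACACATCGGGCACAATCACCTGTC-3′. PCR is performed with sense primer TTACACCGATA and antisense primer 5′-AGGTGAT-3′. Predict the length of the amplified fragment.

66 bp

Scanning the template, TTACACCGATA occurs at positions 61–71; this primer anneals to the bottom strand there with its 3' end pointing downstream.
The reverse primer's reverse complement is ATCACCT, which matches the template at positions 120–126.
Product length = (reverse-primer end) − (forward-primer start) + 1 = 126 − 61 + 1 = 66 bp.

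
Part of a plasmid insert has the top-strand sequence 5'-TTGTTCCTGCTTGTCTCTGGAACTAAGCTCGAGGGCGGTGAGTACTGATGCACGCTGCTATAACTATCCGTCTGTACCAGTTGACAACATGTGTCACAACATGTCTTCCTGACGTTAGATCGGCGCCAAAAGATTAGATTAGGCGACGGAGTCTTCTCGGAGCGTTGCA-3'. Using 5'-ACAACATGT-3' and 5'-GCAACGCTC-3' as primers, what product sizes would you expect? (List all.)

The forward primer ACAACATGT matches the top strand at positions 84–92, 96–104.
The reverse primer's reverse complement is GAGCGTTGC, matching at positions 160–168.
Each forward site pairs with the reverse site to give a product ending at position 168: sizes 85, 73 bp.

85 bp, 73 bp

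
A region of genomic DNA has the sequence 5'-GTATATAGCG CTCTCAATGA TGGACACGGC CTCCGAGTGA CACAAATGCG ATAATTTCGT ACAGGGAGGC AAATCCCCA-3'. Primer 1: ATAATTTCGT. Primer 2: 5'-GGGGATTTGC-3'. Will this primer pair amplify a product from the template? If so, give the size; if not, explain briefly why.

Yes — a 28 bp product.

Primer 1 (ATAATTTCGT) matches the top strand at positions 51–60; it acts as a forward primer.
Primer 2's reverse complement is GCAAATCCCC, matching the top strand at positions 69–78; it acts as a reverse primer.
The 3' ends face each other across positions 51–78, giving a 28 bp product.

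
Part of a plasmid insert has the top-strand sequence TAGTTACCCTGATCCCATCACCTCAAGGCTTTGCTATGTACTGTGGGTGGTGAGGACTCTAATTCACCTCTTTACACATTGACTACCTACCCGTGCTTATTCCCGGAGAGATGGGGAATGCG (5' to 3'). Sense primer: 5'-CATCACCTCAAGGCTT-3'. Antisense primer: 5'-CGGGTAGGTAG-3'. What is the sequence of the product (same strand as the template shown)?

Forward primer CATCACCTCAAGGCTT is found on the top strand at positions 16–31.
Taking the reverse complement of CGGGTAGGTAG gives CTACCTACCCG, found at positions 83–93 on the template; the primer anneals here to the top strand with its 3' end pointing upstream.
The product is the template from position 16 through 93 (78 bp).

5'-CATCACCTCAAGGCTTTGCTATGTACTGTGGGTGGTGAGGACTCTAATTCACCTCTTTACACATTGACTACCTACCCG-3'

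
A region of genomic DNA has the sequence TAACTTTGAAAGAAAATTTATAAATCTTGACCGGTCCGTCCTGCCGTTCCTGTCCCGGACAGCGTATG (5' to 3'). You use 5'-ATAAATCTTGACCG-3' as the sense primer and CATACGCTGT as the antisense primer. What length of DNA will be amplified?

49 bp

Forward primer ATAAATCTTGACCG is found on the top strand at positions 20–33.
The reverse primer's reverse complement is ACAGCGTATG, which matches the template at positions 59–68.
Product length = (reverse-primer end) − (forward-primer start) + 1 = 68 − 20 + 1 = 49 bp.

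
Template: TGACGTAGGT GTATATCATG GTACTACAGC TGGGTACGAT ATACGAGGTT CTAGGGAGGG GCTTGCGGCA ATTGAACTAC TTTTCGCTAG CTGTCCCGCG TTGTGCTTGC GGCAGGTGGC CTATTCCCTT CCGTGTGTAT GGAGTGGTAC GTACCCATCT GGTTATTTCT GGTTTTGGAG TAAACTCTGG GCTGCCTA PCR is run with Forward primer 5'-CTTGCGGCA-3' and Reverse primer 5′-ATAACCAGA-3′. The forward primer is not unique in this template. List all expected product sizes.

105 bp, 61 bp

The forward primer CTTGCGGCA matches the top strand at positions 62–70, 106–114.
The reverse primer's reverse complement is TCTGGTTAT, matching at positions 158–166.
Each forward site pairs with the reverse site to give a product ending at position 166: sizes 105, 61 bp.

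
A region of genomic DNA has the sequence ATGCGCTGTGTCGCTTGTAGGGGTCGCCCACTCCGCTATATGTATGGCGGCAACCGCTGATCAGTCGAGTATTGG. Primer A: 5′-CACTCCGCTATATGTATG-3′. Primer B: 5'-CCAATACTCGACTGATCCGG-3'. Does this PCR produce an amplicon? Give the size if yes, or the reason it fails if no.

No product — primer B has no binding site in the template.

Primer B (CCAATACTCGACTGATCCGG) does not match the top strand, and its reverse complement CCGGATCAGTCGAGTATTGG does not match either.
With no annealing site for primer B, no amplification occurs.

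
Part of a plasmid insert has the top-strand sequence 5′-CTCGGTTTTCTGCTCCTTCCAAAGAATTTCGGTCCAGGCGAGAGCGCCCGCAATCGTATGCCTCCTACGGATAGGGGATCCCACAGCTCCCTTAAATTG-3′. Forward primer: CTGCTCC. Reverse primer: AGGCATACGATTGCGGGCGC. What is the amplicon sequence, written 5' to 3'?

The forward primer matches the template at positions 10–16.
Reverse complement of the reverse primer: GCGCCCGCAATCGTATGCCT. This occurs on the top strand at positions 44–63.
The product is the template from position 10 through 63 (54 bp).

5'-CTGCTCCTTCCAAAGAATTTCGGTCCAGGCGAGAGCGCCCGCAATCGTATGCCT-3'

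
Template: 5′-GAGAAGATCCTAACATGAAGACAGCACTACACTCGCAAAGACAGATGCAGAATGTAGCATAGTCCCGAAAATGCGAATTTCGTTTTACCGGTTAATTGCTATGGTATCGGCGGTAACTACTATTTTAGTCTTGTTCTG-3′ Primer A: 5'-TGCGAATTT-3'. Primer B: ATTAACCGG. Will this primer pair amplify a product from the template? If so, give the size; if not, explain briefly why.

Primer A (TGCGAATTT) matches the top strand at positions 72–80; it acts as a forward primer.
Primer B's reverse complement is CCGGTTAAT, matching the top strand at positions 88–96; it acts as a reverse primer.
The 3' ends face each other across positions 72–96, giving a 25 bp product.

Yes — a 25 bp product.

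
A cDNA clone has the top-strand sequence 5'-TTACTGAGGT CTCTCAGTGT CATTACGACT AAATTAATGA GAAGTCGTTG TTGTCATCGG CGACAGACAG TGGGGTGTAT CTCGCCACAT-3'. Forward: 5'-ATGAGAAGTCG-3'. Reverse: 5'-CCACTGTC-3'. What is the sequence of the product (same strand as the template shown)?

5'-ATGAGAAGTCGTTGTTGTCATCGGCGACAGACAGTGG-3'

Forward primer ATGAGAAGTCG is found on the top strand at positions 37–47.
Reverse complement of the reverse primer: GACAGTGG. This occurs on the top strand at positions 66–73.
The product is the template from position 37 through 73 (37 bp).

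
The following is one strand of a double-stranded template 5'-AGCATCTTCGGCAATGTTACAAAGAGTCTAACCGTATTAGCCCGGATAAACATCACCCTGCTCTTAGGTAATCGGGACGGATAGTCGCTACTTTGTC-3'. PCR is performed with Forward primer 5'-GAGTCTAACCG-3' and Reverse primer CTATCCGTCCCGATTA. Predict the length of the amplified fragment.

61 bp

Scanning the template, GAGTCTAACCG occurs at positions 24–34; this primer anneals to the bottom strand there with its 3' end pointing downstream.
Taking the reverse complement of CTATCCGTCCCGATTA gives TAATCGGGACGGATAG, found at positions 69–84 on the template; the primer anneals here to the top strand with its 3' end pointing upstream.
Amplicon spans positions 24–84: 61 bp.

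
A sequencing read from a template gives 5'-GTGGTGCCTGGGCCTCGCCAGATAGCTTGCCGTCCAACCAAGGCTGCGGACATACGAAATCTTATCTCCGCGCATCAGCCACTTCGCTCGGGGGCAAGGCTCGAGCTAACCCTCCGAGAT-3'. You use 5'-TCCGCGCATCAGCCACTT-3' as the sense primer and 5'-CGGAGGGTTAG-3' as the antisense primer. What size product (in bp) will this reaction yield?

Scanning the template, TCCGCGCATCAGCCACTT occurs at positions 67–84; this primer anneals to the bottom strand there with its 3' end pointing downstream.
The reverse primer's reverse complement is CTAACCCTCCG, which matches the template at positions 106–116.
Amplicon spans positions 67–116: 50 bp.

50 bp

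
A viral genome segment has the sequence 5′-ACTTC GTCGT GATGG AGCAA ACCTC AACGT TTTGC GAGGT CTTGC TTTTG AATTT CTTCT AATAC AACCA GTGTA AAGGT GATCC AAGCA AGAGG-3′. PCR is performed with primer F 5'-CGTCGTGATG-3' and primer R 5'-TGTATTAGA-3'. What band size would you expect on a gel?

The forward primer matches the template at positions 5–14.
Reverse complement of the reverse primer: TCTAATACA. This occurs on the top strand at positions 58–66.
Amplicon spans positions 5–66: 62 bp.

62 bp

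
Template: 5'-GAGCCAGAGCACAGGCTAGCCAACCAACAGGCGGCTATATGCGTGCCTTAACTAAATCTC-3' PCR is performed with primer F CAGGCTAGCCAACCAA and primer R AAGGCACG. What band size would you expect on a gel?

38 bp

Scanning the template, CAGGCTAGCCAACCAA occurs at positions 12–27; this primer anneals to the bottom strand there with its 3' end pointing downstream.
Taking the reverse complement of AAGGCACG gives CGTGCCTT, found at positions 42–49 on the template; the primer anneals here to the top strand with its 3' end pointing upstream.
The product runs from position 12 to position 49, so its length is 49 − 12 + 1 = 38 bp.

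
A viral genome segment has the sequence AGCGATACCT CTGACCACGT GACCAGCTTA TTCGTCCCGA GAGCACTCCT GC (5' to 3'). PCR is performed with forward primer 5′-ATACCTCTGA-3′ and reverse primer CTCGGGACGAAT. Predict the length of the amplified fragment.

The forward primer matches the template at positions 5–14.
Taking the reverse complement of CTCGGGACGAAT gives ATTCGTCCCGAG, found at positions 30–41 on the template; the primer anneals here to the top strand with its 3' end pointing upstream.
Product length = (reverse-primer end) − (forward-primer start) + 1 = 41 − 5 + 1 = 37 bp.

37 bp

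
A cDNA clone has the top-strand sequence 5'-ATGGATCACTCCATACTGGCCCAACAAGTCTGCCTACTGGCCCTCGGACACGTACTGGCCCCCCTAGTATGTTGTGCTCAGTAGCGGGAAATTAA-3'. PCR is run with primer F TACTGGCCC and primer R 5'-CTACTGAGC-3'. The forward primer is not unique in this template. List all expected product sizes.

71 bp, 50 bp, 32 bp

The forward primer TACTGGCCC matches the top strand at positions 14–22, 35–43, 53–61.
The reverse primer's reverse complement is GCTCAGTAG, matching at positions 76–84.
Each forward site pairs with the reverse site to give a product ending at position 84: sizes 71, 50, 32 bp.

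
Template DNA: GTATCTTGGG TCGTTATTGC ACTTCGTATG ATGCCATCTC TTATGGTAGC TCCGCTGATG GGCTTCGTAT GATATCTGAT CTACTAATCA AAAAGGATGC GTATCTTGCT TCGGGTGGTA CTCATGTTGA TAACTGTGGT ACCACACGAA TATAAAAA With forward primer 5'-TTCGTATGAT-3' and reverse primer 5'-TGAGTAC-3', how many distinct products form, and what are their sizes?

Two products: 102 bp, 61 bp

The forward primer TTCGTATGAT matches the top strand at positions 23–32, 64–73.
The reverse primer's reverse complement is GTACTCA, matching at positions 118–124.
Each forward site pairs with the reverse site to give a product ending at position 124: sizes 102, 61 bp.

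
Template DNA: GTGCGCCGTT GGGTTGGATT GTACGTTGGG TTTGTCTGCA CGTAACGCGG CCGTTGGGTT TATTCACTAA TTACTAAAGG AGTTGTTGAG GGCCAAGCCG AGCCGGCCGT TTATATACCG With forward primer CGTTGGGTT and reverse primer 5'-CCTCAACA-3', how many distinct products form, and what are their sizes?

The forward primer CGTTGGGTT matches the top strand at positions 7–15, 24–32, 52–60.
The reverse primer's reverse complement is TGTTGAGG, matching at positions 84–91.
Each forward site pairs with the reverse site to give a product ending at position 91: sizes 85, 68, 40 bp.

Three products: 85 bp, 68 bp, 40 bp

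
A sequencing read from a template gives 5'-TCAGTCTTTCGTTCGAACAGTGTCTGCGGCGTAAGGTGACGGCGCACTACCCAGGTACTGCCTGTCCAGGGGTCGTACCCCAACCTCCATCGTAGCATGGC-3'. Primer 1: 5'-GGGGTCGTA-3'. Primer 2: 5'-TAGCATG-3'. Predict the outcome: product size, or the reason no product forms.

No product — both primers anneal to the same strand and extend in the same direction.

Primer 1 (GGGGTCGTA) matches the top strand at positions 69–77 (3' end points downstream).
Primer 2 (TAGCATG) also matches the top strand directly, at positions 93–99 — its reverse complement CATGCTA is not present.
Both primers anneal to the bottom strand with 3' ends pointing the same way, so neither can prime synthesis back toward the other.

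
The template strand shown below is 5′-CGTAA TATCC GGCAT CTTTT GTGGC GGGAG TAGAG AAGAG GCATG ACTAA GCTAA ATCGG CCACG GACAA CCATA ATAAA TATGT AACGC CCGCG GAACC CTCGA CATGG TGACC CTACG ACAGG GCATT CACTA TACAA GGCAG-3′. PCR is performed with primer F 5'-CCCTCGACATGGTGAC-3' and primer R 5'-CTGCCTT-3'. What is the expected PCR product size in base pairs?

Forward primer CCCTCGACATGGTGAC is found on the top strand at positions 99–114.
Reverse complement of the reverse primer: AAGGCAG. This occurs on the top strand at positions 139–145.
The product runs from position 99 to position 145, so its length is 145 − 99 + 1 = 47 bp.

47 bp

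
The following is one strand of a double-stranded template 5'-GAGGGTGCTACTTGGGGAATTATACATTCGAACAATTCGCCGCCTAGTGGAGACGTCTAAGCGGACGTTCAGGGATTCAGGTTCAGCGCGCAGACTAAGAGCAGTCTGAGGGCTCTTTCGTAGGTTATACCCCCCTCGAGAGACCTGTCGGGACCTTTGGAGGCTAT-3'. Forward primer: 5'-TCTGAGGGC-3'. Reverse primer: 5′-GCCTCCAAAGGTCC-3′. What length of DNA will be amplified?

60 bp

The forward primer matches the template at positions 105–113.
Taking the reverse complement of GCCTCCAAAGGTCC gives GGACCTTTGGAGGC, found at positions 151–164 on the template; the primer anneals here to the top strand with its 3' end pointing upstream.
The product runs from position 105 to position 164, so its length is 164 − 105 + 1 = 60 bp.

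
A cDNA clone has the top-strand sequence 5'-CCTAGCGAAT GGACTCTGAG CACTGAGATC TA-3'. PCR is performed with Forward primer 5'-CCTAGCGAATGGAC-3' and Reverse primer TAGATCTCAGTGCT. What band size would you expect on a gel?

The forward primer matches the template at positions 1–14.
Taking the reverse complement of TAGATCTCAGTGCT gives AGCACTGAGATCTA, found at positions 19–32 on the template; the primer anneals here to the top strand with its 3' end pointing upstream.
Product length = (reverse-primer end) − (forward-primer start) + 1 = 32 − 1 + 1 = 32 bp.

32 bp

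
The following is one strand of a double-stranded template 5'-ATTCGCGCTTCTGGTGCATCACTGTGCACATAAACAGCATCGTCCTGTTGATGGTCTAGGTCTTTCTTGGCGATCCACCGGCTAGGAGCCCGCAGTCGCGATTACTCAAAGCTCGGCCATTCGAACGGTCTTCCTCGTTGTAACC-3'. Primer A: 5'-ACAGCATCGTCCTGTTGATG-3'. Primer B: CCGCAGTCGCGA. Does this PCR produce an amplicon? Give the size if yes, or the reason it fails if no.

No product — both primers anneal to the same strand and extend in the same direction.

Primer A (ACAGCATCGTCCTGTTGATG) matches the top strand at positions 34–53 (3' end points downstream).
Primer B (CCGCAGTCGCGA) also matches the top strand directly, at positions 90–101 — its reverse complement TCGCGACTGCGG is not present.
Both primers anneal to the bottom strand with 3' ends pointing the same way, so neither can prime synthesis back toward the other.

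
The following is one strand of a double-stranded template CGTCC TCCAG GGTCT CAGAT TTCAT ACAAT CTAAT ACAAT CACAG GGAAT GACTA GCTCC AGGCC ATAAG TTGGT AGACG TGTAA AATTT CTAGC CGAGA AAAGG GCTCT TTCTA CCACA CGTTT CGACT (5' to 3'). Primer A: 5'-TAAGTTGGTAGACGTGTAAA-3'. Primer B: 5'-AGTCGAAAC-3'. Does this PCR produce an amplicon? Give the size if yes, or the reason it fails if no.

Primer A (TAAGTTGGTAGACGTGTAAA) matches the top strand at positions 67–86; it acts as a forward primer.
Primer B's reverse complement is GTTTCGACT, matching the top strand at positions 122–130; it acts as a reverse primer.
The 3' ends face each other across positions 67–130, giving a 64 bp product.

Yes — a 64 bp product.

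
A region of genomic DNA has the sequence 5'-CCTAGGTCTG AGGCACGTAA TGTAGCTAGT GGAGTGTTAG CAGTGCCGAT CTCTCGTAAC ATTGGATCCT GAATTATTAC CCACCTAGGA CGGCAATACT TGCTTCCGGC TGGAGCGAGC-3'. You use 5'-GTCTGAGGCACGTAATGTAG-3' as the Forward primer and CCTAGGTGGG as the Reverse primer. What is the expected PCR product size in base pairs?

84 bp

Forward primer GTCTGAGGCACGTAATGTAG is found on the top strand at positions 6–25.
The reverse primer's reverse complement is CCCACCTAGG, which matches the template at positions 80–89.
Amplicon spans positions 6–89: 84 bp.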